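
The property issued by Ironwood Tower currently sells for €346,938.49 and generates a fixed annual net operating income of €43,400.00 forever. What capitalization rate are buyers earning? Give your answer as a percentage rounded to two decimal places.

12.51%

P = C/r ⇒ r = C/P = €43,400.00/€346,938.49 = 0.125094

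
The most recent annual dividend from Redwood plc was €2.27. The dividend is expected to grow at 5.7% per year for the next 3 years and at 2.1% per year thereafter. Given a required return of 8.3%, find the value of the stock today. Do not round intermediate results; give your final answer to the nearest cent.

€41.24

D_1 = 2.39939
D_2 = 2.53616
D_3 = 2.68072
Terminal value at year 3: TV = D_3×(1+g_2)/(r−g_2) = 2.73701/0.062 = 44.14534
P_0 = D_1/(1+r)^1 + D_2/(1+r)^2 + D_3/(1+r)^3 + TV/(1+r)^3
    = 2.21550 + 2.16231 + 2.11040 + 34.75358 = 41.24180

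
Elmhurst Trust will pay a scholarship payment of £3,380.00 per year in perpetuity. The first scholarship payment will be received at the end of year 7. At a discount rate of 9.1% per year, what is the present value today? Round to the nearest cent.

£22025.55

Value at end of year 6: C / r = £3,380.00 / 0.091 = £37,142.8571
Discount to today: PV = £37,142.8571 / (1 + 0.091)^6 = £37,142.8571 / 1.686353 = £22,025.55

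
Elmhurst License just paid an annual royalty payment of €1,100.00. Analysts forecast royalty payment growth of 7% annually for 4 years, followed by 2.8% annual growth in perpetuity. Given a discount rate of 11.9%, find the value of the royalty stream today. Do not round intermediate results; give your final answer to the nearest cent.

D_1 = 1177.00000
D_2 = 1259.39000
D_3 = 1347.54730
D_4 = 1441.87561
Terminal value at year 4: TV = D_4×(1+g_2)/(r−g_2) = 1482.24813/0.091 = 16288.44097
P_0 = D_1/(1+r)^1 + D_2/(1+r)^2 + D_3/(1+r)^3 + D_4/(1+r)^4 + TV/(1+r)^4
    = 1051.83199 + 1005.77322 + 961.73132 + 919.61797 + 10388.65137 = 14327.60587

€14327.61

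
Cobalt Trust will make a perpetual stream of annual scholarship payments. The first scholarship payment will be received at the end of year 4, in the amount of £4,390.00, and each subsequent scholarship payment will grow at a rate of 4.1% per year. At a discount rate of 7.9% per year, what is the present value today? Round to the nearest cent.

£91963.73

Value at end of year 3: C₁ / (r − g) = £4,390.00 / (0.079 − 0.041) = £115,526.3158
Discount to today: PV = £115,526.3158 / (1 + 0.079)^3 = £115,526.3158 / 1.256216 = £91,963.73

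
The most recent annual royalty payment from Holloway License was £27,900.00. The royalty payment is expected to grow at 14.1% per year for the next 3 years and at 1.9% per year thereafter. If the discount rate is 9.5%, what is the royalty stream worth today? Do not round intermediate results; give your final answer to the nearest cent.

D_1 = 31833.90000
D_2 = 36322.47990
D_3 = 41443.94957
Terminal value at year 3: TV = D_3×(1+g_2)/(r−g_2) = 42231.38461/0.076 = 555676.11326
P_0 = D_1/(1+r)^1 + D_2/(1+r)^2 + D_3/(1+r)^3 + TV/(1+r)^3
    = 29072.05479 + 30293.34659 + 31565.94380 + 423232.85177 = 514164.19697

£514164.20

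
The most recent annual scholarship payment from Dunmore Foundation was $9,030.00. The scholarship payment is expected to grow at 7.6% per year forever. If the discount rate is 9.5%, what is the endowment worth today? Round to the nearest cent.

D₁ = D₀ × (1 + g) = $9,030.00 × 1.076 = $9,716.2800
Growing perpetuity: P = D₁ / (r − g) = $9,716.2800 / (0.095 − 0.076) = $511,383.16

$511383.16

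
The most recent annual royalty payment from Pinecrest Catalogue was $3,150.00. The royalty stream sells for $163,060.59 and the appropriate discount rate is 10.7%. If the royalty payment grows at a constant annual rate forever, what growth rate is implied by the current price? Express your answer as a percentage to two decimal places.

P = D₀(1+g)/(r−g) ⇒ P(r−g) = D₀(1+g) ⇒ g(P+D₀) = P·r − D₀
g = (P·r − D₀)/(P + D₀) = ($163,060.59×0.107 − $3,150.00) / ($163,060.59 + $3,150.00) = 0.086020

8.60%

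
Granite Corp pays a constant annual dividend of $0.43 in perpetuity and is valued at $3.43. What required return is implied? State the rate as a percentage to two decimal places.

12.54%

P = C/r ⇒ r = C/P = $0.43/$3.43 = 0.125364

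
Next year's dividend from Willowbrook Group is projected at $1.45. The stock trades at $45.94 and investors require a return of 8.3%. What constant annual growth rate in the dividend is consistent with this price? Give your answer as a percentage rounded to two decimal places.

5.14%

P = D₁/(r−g) ⇒ g = r − D₁/P = 0.083 − $1.45/$45.94 = 0.051437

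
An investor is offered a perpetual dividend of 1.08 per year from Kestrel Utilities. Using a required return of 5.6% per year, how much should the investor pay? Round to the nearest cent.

19.29

Level perpetuity: PV = C / r = 1.08 / 0.056 = 19.29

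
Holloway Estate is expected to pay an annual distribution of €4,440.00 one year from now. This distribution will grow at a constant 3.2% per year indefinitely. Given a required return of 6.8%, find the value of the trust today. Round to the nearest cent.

€123333.33

Growing perpetuity: P = D₁ / (r − g) = €4,440.0000 / (0.068 − 0.032) = €123,333.33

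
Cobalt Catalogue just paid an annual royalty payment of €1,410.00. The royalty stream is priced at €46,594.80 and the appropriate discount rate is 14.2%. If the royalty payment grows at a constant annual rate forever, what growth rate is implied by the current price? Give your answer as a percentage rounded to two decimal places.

10.85%

P = D₀(1+g)/(r−g) ⇒ P(r−g) = D₀(1+g) ⇒ g(P+D₀) = P·r − D₀
g = (P·r − D₀)/(P + D₀) = (€46,594.80×0.142 − €1,410.00) / (€46,594.80 + €1,410.00) = 0.108457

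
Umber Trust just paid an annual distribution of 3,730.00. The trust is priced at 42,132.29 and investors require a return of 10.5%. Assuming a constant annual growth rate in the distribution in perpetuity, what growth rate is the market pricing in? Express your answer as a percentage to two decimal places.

1.51%

P = D₀(1+g)/(r−g) ⇒ P(r−g) = D₀(1+g) ⇒ g(P+D₀) = P·r − D₀
g = (P·r − D₀)/(P + D₀) = (42,132.29×0.105 − 3,730.00) / (42,132.29 + 3,730.00) = 0.015130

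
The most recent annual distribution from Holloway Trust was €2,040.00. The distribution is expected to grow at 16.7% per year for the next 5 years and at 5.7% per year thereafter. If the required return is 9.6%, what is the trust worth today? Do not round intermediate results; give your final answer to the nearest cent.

D_1 = 2380.68000
D_2 = 2778.25356
D_3 = 3242.22190
D_4 = 3783.67296
D_5 = 4415.54635
Terminal value at year 5: TV = D_5×(1+g_2)/(r−g_2) = 4667.23249/0.039 = 119672.62793
P_0 = D_1/(1+r)^1 + D_2/(1+r)^2 + D_3/(1+r)^3 + D_4/(1+r)^4 + D_5/(1+r)^5 + TV/(1+r)^5
    = 2172.15328 + 2312.86759 + 2462.69752 + 2622.23358 + 2792.10455 + 75673.19264 = 88035.24918

€88035.25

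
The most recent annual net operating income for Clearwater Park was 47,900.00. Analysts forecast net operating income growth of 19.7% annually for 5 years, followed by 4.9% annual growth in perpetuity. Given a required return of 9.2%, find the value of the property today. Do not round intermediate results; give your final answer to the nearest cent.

D_1 = 57336.30000
D_2 = 68631.55110
D_3 = 82151.96667
D_4 = 98335.90410
D_5 = 117708.07721
Terminal value at year 5: TV = D_5×(1+g_2)/(r−g_2) = 123475.77299/0.043 = 2871529.60444
P_0 = D_1/(1+r)^1 + D_2/(1+r)^2 + D_3/(1+r)^3 + D_4/(1+r)^4 + D_5/(1+r)^5 + TV/(1+r)^5
    = 52505.76923 + 57554.40089 + 63088.47790 + 69154.67769 + 75804.16593 + 1849269.07126 = 2167376.56290

2167376.56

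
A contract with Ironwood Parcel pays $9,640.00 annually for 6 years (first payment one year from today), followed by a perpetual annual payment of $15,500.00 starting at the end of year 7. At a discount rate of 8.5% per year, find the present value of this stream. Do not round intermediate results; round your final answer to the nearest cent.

$155668.92

PV of 6-year annuity: $9,640.00 × [1 − (1+0.085)^−6] / 0.085 = 43896.58031
Perpetuity value at year 6: $15,500.00 / 0.085 = 182352.94118
PV of perpetuity: 182352.94118 / (1+0.085)^6 = 111772.34005
Total PV = 43896.58031 + 111772.34005 = 155668.92036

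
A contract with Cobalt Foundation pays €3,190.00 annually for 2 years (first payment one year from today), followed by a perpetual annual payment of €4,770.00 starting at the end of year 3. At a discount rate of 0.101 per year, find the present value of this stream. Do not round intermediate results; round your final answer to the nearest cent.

PV of 2-year annuity: €3,190.00 × [1 − (1+0.101)^−2] / 0.101 = 5528.94281
Perpetuity value at year 2: €4,770.00 / 0.101 = 47227.72277
PV of perpetuity: 47227.72277 / (1+0.101)^2 = 38960.30672
Total PV = 5528.94281 + 38960.30672 = 44489.24953

€44489.25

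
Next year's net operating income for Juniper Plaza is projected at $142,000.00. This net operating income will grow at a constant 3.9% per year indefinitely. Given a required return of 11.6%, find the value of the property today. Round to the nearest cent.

$1844155.84

Growing perpetuity: P = D₁ / (r − g) = $142,000.0000 / (0.116 − 0.039) = $1,844,155.84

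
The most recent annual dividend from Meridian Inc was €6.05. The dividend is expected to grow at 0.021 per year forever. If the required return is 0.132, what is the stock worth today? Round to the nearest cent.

€55.65

D₁ = D₀ × (1 + g) = €6.05 × 1.021 = €6.1771
Growing perpetuity: P = D₁ / (r − g) = €6.1771 / (0.132 − 0.021) = €55.65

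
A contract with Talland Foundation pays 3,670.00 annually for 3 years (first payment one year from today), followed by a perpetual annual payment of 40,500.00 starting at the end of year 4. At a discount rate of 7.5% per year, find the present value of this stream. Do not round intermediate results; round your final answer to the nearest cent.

444222.64

PV of 3-year annuity: 3,670.00 × [1 − (1+0.075)^−3] / 0.075 = 9543.92947
Perpetuity value at year 3: 40,500.00 / 0.075 = 540000.00000
PV of perpetuity: 540000.00000 / (1+0.075)^3 = 434678.70754
Total PV = 9543.92947 + 434678.70754 = 444222.63700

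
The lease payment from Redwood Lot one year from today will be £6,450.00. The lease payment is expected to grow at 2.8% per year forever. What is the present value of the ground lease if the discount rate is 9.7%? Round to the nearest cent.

Growing perpetuity: P = D₁ / (r − g) = £6,450.0000 / (0.097 − 0.028) = £93,478.26

£93478.26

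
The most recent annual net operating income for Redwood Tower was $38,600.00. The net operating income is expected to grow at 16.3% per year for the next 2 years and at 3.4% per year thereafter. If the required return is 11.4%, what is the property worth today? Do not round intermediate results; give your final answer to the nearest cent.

$626127.78

D_1 = 44891.80000
D_2 = 52209.16340
Terminal value at year 2: TV = D_2×(1+g_2)/(r−g_2) = 53984.27496/0.08 = 674803.43694
P_0 = D_1/(1+r)^1 + D_2/(1+r)^2 + TV/(1+r)^2
    = 40297.84560 + 42070.37202 + 543759.55841 = 626127.77603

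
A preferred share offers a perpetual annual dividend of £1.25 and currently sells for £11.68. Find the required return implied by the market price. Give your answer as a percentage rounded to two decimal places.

10.70%

P = C/r ⇒ r = C/P = £1.25/£11.68 = 0.107021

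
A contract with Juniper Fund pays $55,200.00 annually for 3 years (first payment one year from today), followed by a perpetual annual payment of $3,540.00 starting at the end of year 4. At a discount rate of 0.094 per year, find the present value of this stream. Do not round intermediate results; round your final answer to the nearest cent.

$167499.62

PV of 3-year annuity: $55,200.00 × [1 − (1+0.094)^−3] / 0.094 = 138737.33610
Perpetuity value at year 3: $3,540.00 / 0.094 = 37659.57447
PV of perpetuity: 37659.57447 / (1+0.094)^3 = 28762.28878
Total PV = 138737.33610 + 28762.28878 = 167499.62489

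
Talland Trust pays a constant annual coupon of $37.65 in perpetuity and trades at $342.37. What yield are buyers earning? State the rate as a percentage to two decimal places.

11.00%

P = C/r ⇒ r = C/P = $37.65/$342.37 = 0.109969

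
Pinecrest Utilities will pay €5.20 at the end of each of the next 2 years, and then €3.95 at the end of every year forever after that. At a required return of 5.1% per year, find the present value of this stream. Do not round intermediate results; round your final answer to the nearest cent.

€79.77

PV of 2-year annuity: €5.20 × [1 − (1+0.051)^−2] / 0.051 = 9.65525
Perpetuity value at year 2: €3.95 / 0.051 = 77.45098
PV of perpetuity: 77.45098 / (1+0.051)^2 = 70.11670
Total PV = 9.65525 + 70.11670 = 79.77195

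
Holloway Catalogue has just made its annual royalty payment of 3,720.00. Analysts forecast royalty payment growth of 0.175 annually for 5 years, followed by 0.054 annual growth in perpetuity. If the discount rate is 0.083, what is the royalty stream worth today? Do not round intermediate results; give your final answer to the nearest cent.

227163.41

D_1 = 4371.00000
D_2 = 5135.92500
D_3 = 6034.71187
D_4 = 7090.78645
D_5 = 8331.67408
Terminal value at year 5: TV = D_5×(1+g_2)/(r−g_2) = 8781.58448/0.029 = 302813.25803
P_0 = D_1/(1+r)^1 + D_2/(1+r)^2 + D_3/(1+r)^3 + D_4/(1+r)^4 + D_5/(1+r)^5 + TV/(1+r)^5
    = 4036.01108 + 4378.86705 + 4750.84837 + 5154.42921 + 5592.29393 + 203250.95870 = 227163.40836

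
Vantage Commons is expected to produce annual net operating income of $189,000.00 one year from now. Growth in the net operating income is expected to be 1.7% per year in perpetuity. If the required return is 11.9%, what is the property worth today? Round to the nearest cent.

$1852941.18

Growing perpetuity: P = D₁ / (r − g) = $189,000.0000 / (0.119 − 0.017) = $1,852,941.18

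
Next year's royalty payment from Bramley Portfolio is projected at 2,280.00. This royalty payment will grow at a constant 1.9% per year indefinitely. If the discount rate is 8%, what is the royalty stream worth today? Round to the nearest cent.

Growing perpetuity: P = D₁ / (r − g) = 2,280.0000 / (0.08 − 0.019) = 37,377.05

37377.05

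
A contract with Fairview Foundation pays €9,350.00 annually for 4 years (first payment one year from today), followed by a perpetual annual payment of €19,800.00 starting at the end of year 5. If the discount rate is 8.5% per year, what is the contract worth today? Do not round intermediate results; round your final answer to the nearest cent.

PV of 4-year annuity: €9,350.00 × [1 − (1+0.085)^−4] / 0.085 = 30626.82873
Perpetuity value at year 4: €19,800.00 / 0.085 = 232941.17647
PV of perpetuity: 232941.17647 / (1+0.085)^4 = 168084.36269
Total PV = 30626.82873 + 168084.36269 = 198711.19142

€198711.19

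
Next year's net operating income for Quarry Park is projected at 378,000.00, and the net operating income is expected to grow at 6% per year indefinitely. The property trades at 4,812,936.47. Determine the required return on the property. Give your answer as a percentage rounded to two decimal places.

P = D₁/(r − g) ⇒ r = D₁/P + g = 378,000.0000/4,812,936.47 + 0.06 = 0.078538 + 0.06 = 0.138538

13.85%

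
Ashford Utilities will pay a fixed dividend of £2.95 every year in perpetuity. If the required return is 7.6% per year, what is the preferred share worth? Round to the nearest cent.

Level perpetuity: PV = C / r = £2.95 / 0.076 = £38.82

£38.82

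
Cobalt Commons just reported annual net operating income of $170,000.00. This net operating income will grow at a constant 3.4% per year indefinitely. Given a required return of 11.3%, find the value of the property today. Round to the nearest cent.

D₁ = D₀ × (1 + g) = $170,000.00 × 1.034 = $175,780.0000
Growing perpetuity: P = D₁ / (r − g) = $175,780.0000 / (0.113 − 0.034) = $2,225,063.29

$2225063.29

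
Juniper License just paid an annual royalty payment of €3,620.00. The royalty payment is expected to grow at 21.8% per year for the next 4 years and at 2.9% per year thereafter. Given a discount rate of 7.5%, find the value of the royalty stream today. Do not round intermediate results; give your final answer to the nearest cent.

D_1 = 4409.16000
D_2 = 5370.35688
D_3 = 6541.09468
D_4 = 7967.05332
Terminal value at year 4: TV = D_4×(1+g_2)/(r−g_2) = 8198.09787/0.046 = 178219.51883
P_0 = D_1/(1+r)^1 + D_2/(1+r)^2 + D_3/(1+r)^3 + D_4/(1+r)^4 + TV/(1+r)^4
    = 4101.54419 + 4647.14495 + 5265.32330 + 5965.73375 + 133450.87012 = 153430.61630

€153430.62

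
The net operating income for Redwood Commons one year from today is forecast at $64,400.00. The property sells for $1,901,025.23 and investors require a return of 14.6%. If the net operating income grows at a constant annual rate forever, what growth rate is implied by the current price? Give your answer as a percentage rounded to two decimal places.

11.21%

P = D₁/(r−g) ⇒ g = r − D₁/P = 0.146 − $64,400.00/$1,901,025.23 = 0.112124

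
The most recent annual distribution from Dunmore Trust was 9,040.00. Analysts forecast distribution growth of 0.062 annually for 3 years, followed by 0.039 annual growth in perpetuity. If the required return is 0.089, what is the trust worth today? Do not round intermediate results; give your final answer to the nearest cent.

D_1 = 9600.48000
D_2 = 10195.70976
D_3 = 10827.84377
Terminal value at year 3: TV = D_3×(1+g_2)/(r−g_2) = 11250.12967/0.05 = 225002.59344
P_0 = D_1/(1+r)^1 + D_2/(1+r)^2 + D_3/(1+r)^3 + TV/(1+r)^3
    = 8815.86777 + 8597.29253 + 8384.13652 + 174222.35691 = 200019.65374

200019.65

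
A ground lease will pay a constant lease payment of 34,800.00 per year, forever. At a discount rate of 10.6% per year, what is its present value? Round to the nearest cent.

328301.89

Level perpetuity: PV = C / r = 34,800.00 / 0.106 = 328,301.89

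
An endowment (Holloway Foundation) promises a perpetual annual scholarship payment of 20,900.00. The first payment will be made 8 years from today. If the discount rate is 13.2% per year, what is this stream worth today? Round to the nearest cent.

66473.32

Value at end of year 7: C / r = 20,900.00 / 0.132 = 158,333.3333
Discount to today: PV = 158,333.3333 / (1 + 0.132)^7 = 158,333.3333 / 2.381908 = 66,473.32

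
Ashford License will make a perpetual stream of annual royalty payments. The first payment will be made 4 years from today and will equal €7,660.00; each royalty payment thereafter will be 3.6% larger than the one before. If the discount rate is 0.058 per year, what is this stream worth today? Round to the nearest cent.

€294001.19

Value at end of year 3: C₁ / (r − g) = €7,660.00 / (0.058 − 0.036) = €348,181.8182
Discount to today: PV = €348,181.8182 / (1 + 0.058)^3 = €348,181.8182 / 1.184287 = €294,001.19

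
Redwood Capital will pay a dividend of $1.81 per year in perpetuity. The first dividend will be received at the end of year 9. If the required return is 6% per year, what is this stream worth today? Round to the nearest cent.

Value at end of year 8: C / r = $1.81 / 0.06 = $30.1667
Discount to today: PV = $30.1667 / (1 + 0.06)^8 = $30.1667 / 1.593848 = $18.93

$18.93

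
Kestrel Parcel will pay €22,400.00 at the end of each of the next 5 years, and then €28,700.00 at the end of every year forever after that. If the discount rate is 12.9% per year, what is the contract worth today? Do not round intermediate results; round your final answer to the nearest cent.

€200267.89

PV of 5-year annuity: €22,400.00 × [1 − (1+0.129)^−5] / 0.129 = 78978.59413
Perpetuity value at year 5: €28,700.00 / 0.129 = 222480.62016
PV of perpetuity: 222480.62016 / (1+0.129)^5 = 121289.29643
Total PV = 78978.59413 + 121289.29643 = 200267.89056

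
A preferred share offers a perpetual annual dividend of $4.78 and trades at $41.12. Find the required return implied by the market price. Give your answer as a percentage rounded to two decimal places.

11.62%

P = C/r ⇒ r = C/P = $4.78/$41.12 = 0.116245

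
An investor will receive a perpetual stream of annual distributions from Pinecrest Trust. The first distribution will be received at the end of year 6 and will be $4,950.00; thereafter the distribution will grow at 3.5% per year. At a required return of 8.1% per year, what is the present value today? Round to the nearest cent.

$72898.55

Value at end of year 5: C₁ / (r − g) = $4,950.00 / (0.081 − 0.035) = $107,608.6957
Discount to today: PV = $107,608.6957 / (1 + 0.081)^5 = $107,608.6957 / 1.476143 = $72,898.55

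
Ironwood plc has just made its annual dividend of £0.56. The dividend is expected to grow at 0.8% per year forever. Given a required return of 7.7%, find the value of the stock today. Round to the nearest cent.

£8.18

D₁ = D₀ × (1 + g) = £0.56 × 1.008 = £0.5645
Growing perpetuity: P = D₁ / (r − g) = £0.5645 / (0.077 − 0.008) = £8.18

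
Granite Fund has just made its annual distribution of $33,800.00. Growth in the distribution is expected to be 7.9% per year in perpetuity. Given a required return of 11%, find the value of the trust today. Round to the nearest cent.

$1176458.06

D₁ = D₀ × (1 + g) = $33,800.00 × 1.079 = $36,470.2000
Growing perpetuity: P = D₁ / (r − g) = $36,470.2000 / (0.11 − 0.079) = $1,176,458.06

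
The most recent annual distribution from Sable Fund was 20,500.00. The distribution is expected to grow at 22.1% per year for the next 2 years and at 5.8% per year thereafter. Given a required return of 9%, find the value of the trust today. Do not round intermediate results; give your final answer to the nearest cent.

D_1 = 25030.50000
D_2 = 30562.24050
Terminal value at year 2: TV = D_2×(1+g_2)/(r−g_2) = 32334.85045/0.032 = 1010464.07653
P_0 = D_1/(1+r)^1 + D_2/(1+r)^2 + TV/(1+r)^2
    = 22963.76147 + 25723.62638 + 850487.39713 = 899174.78498

899174.78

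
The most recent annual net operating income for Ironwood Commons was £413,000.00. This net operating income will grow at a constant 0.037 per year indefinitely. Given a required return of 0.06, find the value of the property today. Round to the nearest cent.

£18620913.04

D₁ = D₀ × (1 + g) = £413,000.00 × 1.037 = £428,281.0000
Growing perpetuity: P = D₁ / (r − g) = £428,281.0000 / (0.06 − 0.037) = £18,620,913.04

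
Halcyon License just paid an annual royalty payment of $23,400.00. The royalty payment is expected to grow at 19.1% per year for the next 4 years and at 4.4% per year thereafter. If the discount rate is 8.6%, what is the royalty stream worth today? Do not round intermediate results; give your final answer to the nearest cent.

D_1 = 27869.40000
D_2 = 33192.45540
D_3 = 39532.21438
D_4 = 47082.86733
Terminal value at year 4: TV = D_4×(1+g_2)/(r−g_2) = 49154.51349/0.042 = 1170345.55930
P_0 = D_1/(1+r)^1 + D_2/(1+r)^2 + D_3/(1+r)^3 + D_4/(1+r)^4 + TV/(1+r)^4
    = 25662.43094 + 28143.60520 + 30864.67200 + 33848.82537 + 841385.08784 = 959904.62136

$959904.62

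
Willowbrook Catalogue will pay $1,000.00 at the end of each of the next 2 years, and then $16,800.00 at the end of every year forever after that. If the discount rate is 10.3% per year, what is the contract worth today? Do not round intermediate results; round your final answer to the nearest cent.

$135795.31

PV of 2-year annuity: $1,000.00 × [1 − (1+0.103)^−2] / 0.103 = 1728.57508
Perpetuity value at year 2: $16,800.00 / 0.103 = 163106.79612
PV of perpetuity: 163106.79612 / (1+0.103)^2 = 134066.73477
Total PV = 1728.57508 + 134066.73477 = 135795.30985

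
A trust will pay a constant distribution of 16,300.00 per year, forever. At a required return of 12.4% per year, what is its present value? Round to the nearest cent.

131451.61

Level perpetuity: PV = C / r = 16,300.00 / 0.124 = 131,451.61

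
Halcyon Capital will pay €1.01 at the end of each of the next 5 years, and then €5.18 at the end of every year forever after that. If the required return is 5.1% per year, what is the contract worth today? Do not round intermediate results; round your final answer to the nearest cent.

€83.56

PV of 5-year annuity: €1.01 × [1 − (1+0.051)^−5] / 0.051 = 4.36071
Perpetuity value at year 5: €5.18 / 0.051 = 101.56863
PV of perpetuity: 101.56863 / (1+0.051)^5 = 79.20380
Total PV = 4.36071 + 79.20380 = 83.56451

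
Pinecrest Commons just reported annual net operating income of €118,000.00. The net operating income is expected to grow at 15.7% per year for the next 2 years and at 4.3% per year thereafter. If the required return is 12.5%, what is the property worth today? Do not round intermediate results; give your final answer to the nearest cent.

D_1 = 136526.00000
D_2 = 157960.58200
Terminal value at year 2: TV = D_2×(1+g_2)/(r−g_2) = 164752.88703/0.082 = 2009181.54910
P_0 = D_1/(1+r)^1 + D_2/(1+r)^2 + TV/(1+r)^2
    = 121356.44444 + 124808.36109 + 1587501.47089 = 1833666.27642

€1833666.28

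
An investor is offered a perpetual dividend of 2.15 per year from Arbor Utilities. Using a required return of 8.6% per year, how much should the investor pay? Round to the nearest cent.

Level perpetuity: PV = C / r = 2.15 / 0.086 = 25.00

25.00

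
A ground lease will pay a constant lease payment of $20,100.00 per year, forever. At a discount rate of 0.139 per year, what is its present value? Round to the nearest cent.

Level perpetuity: PV = C / r = $20,100.00 / 0.139 = $144,604.32

$144604.32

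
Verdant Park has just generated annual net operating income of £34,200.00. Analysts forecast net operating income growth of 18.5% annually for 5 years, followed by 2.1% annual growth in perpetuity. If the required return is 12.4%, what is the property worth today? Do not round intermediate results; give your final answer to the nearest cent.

£642483.96

D_1 = 40527.00000
D_2 = 48024.49500
D_3 = 56909.02658
D_4 = 67437.19649
D_5 = 79913.07784
Terminal value at year 5: TV = D_5×(1+g_2)/(r−g_2) = 81591.25248/0.103 = 792148.08230
P_0 = D_1/(1+r)^1 + D_2/(1+r)^2 + D_3/(1+r)^3 + D_4/(1+r)^4 + D_5/(1+r)^5 + TV/(1+r)^5
    = 36056.04982 + 38012.82833 + 40075.80211 + 42250.73443 + 44543.70133 + 441544.84523 = 642483.96124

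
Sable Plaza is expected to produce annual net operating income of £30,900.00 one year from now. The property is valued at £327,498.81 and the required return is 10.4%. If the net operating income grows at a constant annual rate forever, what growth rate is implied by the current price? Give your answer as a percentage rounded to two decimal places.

P = D₁/(r−g) ⇒ g = r − D₁/P = 0.104 − £30,900.00/£327,498.81 = 0.009649

0.96%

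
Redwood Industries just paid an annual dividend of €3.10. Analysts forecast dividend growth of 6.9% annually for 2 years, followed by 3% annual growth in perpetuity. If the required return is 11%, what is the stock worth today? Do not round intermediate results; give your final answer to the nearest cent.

D_1 = 3.31390
D_2 = 3.54256
Terminal value at year 2: TV = D_2×(1+g_2)/(r−g_2) = 3.64884/0.08 = 45.61045
P_0 = D_1/(1+r)^1 + D_2/(1+r)^2 + TV/(1+r)^2
    = 2.98550 + 2.87522 + 37.01846 = 42.87918

€42.88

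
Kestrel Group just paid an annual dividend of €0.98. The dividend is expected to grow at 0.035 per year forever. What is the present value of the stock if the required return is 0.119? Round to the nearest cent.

D₁ = D₀ × (1 + g) = €0.98 × 1.035 = €1.0143
Growing perpetuity: P = D₁ / (r − g) = €1.0143 / (0.119 − 0.035) = €12.08

€12.08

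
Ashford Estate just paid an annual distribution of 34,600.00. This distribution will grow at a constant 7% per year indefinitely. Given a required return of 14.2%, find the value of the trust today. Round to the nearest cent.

514194.44

D₁ = D₀ × (1 + g) = 34,600.00 × 1.07 = 37,022.0000
Growing perpetuity: P = D₁ / (r − g) = 37,022.0000 / (0.142 − 0.07) = 514,194.44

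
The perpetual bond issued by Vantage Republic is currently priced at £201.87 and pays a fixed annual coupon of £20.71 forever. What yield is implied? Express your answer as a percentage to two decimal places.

P = C/r ⇒ r = C/P = £20.71/£201.87 = 0.102591

10.26%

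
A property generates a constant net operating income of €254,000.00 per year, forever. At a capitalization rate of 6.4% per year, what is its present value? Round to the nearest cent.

Level perpetuity: PV = C / r = €254,000.00 / 0.064 = €3,968,750.00

€3968750.00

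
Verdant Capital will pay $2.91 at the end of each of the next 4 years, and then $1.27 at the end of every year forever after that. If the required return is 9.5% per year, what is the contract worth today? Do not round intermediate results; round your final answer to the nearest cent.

PV of 4-year annuity: $2.91 × [1 − (1+0.095)^−4] / 0.095 = 9.32504
Perpetuity value at year 4: $1.27 / 0.095 = 13.36842
PV of perpetuity: 13.36842 / (1+0.095)^4 = 9.29873
Total PV = 9.32504 + 9.29873 = 18.62377

$18.62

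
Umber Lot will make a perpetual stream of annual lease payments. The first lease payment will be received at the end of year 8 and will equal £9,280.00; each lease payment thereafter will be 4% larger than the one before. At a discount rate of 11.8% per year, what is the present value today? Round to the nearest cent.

Value at end of year 7: C₁ / (r − g) = £9,280.00 / (0.118 − 0.04) = £118,974.3590
Discount to today: PV = £118,974.3590 / (1 + 0.118)^7 = £118,974.3590 / 2.183195 = £54,495.51

£54495.51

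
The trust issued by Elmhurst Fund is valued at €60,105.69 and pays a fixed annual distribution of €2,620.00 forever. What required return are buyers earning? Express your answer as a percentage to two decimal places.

P = C/r ⇒ r = C/P = €2,620.00/€60,105.69 = 0.043590

4.36%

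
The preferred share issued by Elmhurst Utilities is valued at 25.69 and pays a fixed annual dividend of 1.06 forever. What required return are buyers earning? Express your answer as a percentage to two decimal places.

4.13%

P = C/r ⇒ r = C/P = 1.06/25.69 = 0.041261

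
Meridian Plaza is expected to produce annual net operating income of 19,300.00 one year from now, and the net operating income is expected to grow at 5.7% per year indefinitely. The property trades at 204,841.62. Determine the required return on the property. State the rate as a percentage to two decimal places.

15.12%

P = D₁/(r − g) ⇒ r = D₁/P + g = 19,300.0000/204,841.62 + 0.057 = 0.094219 + 0.057 = 0.151219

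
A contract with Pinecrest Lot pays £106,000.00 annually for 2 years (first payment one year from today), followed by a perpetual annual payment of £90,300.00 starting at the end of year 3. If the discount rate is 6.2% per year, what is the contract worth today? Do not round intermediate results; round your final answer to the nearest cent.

PV of 2-year annuity: £106,000.00 × [1 − (1+0.062)^−2] / 0.062 = 193796.30516
Perpetuity value at year 2: £90,300.00 / 0.062 = 1456451.61290
PV of perpetuity: 1456451.61290 / (1+0.062)^2 = 1291359.10011
Total PV = 193796.30516 + 1291359.10011 = 1485155.40527

£1485155.41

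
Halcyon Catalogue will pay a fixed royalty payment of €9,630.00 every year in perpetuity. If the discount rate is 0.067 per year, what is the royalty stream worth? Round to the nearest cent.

€143731.34

Level perpetuity: PV = C / r = €9,630.00 / 0.067 = €143,731.34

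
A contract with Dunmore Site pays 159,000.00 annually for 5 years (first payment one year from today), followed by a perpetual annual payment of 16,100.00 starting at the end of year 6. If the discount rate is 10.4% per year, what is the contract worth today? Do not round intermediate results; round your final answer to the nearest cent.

PV of 5-year annuity: 159,000.00 × [1 − (1+0.104)^−5] / 0.104 = 596626.14969
Perpetuity value at year 5: 16,100.00 / 0.104 = 154807.69231
PV of perpetuity: 154807.69231 / (1+0.104)^5 = 94394.60419
Total PV = 596626.14969 + 94394.60419 = 691020.75389

691020.75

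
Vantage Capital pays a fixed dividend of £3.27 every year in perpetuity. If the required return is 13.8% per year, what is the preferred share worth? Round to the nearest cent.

Level perpetuity: PV = C / r = £3.27 / 0.138 = £23.70

£23.70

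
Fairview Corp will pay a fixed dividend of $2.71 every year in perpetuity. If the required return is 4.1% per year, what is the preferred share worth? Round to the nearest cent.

Level perpetuity: PV = C / r = $2.71 / 0.041 = $66.10

$66.10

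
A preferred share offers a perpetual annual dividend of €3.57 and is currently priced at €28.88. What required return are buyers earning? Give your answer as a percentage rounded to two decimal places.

P = C/r ⇒ r = C/P = €3.57/€28.88 = 0.123615

12.36%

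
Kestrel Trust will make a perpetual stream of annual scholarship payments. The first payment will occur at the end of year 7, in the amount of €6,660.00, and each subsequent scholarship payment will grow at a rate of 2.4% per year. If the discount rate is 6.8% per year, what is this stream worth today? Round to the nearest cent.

Value at end of year 6: C₁ / (r − g) = €6,660.00 / (0.068 − 0.024) = €151,363.6364
Discount to today: PV = €151,363.6364 / (1 + 0.068)^6 = €151,363.6364 / 1.483978 = €101,998.56

€101998.56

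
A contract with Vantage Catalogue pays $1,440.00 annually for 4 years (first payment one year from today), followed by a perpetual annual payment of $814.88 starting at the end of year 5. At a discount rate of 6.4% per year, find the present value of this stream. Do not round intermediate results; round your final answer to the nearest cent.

$14878.91

PV of 4-year annuity: $1,440.00 × [1 − (1+0.064)^−4] / 0.064 = 4944.38669
Perpetuity value at year 4: $814.88 / 0.064 = 12732.50000
PV of perpetuity: 12732.50000 / (1+0.064)^4 = 9934.52651
Total PV = 4944.38669 + 9934.52651 = 14878.91320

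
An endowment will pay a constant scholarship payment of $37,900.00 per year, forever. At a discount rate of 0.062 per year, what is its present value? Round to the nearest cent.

Level perpetuity: PV = C / r = $37,900.00 / 0.062 = $611,290.32

$611290.32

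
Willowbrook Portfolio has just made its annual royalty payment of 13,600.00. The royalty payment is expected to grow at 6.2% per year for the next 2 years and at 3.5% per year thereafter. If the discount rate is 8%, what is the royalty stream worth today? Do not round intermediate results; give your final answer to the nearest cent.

328984.00

D_1 = 14443.20000
D_2 = 15338.67840
Terminal value at year 2: TV = D_2×(1+g_2)/(r−g_2) = 15875.53214/0.045 = 352789.60320
P_0 = D_1/(1+r)^1 + D_2/(1+r)^2 + TV/(1+r)^2
    = 13373.33333 + 13150.44444 + 302460.22222 = 328984.00000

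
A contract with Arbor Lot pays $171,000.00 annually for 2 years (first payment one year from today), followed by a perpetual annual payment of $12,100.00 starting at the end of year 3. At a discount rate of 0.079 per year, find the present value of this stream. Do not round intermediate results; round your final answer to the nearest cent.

$436914.31

PV of 2-year annuity: $171,000.00 × [1 − (1+0.079)^−2] / 0.079 = 305356.88058
Perpetuity value at year 2: $12,100.00 / 0.079 = 153164.55696
PV of perpetuity: 153164.55696 / (1+0.079)^2 = 131557.43266
Total PV = 305356.88058 + 131557.43266 = 436914.31324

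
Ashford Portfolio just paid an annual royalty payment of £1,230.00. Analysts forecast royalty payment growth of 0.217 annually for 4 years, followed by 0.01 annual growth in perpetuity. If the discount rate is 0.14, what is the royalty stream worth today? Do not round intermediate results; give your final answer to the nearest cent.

£18220.38

D_1 = 1496.91000
D_2 = 1821.73947
D_3 = 2217.05693
D_4 = 2698.15829
Terminal value at year 4: TV = D_4×(1+g_2)/(r−g_2) = 2725.13987/0.13 = 20962.61441
P_0 = D_1/(1+r)^1 + D_2/(1+r)^2 + D_3/(1+r)^3 + D_4/(1+r)^4 + TV/(1+r)^4
    = 1313.07895 + 1401.76937 + 1496.45028 + 1597.52631 + 12411.55055 = 18220.37546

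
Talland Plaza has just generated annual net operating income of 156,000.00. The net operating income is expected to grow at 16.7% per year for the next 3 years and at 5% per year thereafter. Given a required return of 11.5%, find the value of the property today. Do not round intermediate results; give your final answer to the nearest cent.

3402297.55

D_1 = 182052.00000
D_2 = 212454.68400
D_3 = 247934.61623
Terminal value at year 3: TV = D_3×(1+g_2)/(r−g_2) = 260331.34704/0.065 = 4005097.64676
P_0 = D_1/(1+r)^1 + D_2/(1+r)^2 + D_3/(1+r)^3 + TV/(1+r)^3
    = 163275.33632 + 170889.97084 + 178859.72733 + 2889272.51840 = 3402297.55290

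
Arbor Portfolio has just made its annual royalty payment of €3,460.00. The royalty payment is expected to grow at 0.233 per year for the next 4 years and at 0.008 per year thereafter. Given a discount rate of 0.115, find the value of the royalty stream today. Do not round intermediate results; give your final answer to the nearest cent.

€66652.42

D_1 = 4266.18000
D_2 = 5260.19994
D_3 = 6485.82653
D_4 = 7997.02411
Terminal value at year 4: TV = D_4×(1+g_2)/(r−g_2) = 8061.00030/0.107 = 75336.45140
P_0 = D_1/(1+r)^1 + D_2/(1+r)^2 + D_3/(1+r)^3 + D_4/(1+r)^4 + TV/(1+r)^4
    = 3826.17040 + 4231.09247 + 4678.86728 + 5174.02992 + 48742.26315 = 66652.42323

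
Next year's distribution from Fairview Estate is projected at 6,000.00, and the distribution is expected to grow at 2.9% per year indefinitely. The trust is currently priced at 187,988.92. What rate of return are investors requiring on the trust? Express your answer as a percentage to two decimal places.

6.09%

P = D₁/(r − g) ⇒ r = D₁/P + g = 6,000.0000/187,988.92 + 0.029 = 0.031917 + 0.029 = 0.060917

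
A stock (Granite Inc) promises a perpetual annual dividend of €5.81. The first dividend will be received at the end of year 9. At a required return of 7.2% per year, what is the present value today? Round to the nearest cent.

€46.27

Value at end of year 8: C / r = €5.81 / 0.072 = €80.6944
Discount to today: PV = €80.6944 / (1 + 0.072)^8 = €80.6944 / 1.744047 = €46.27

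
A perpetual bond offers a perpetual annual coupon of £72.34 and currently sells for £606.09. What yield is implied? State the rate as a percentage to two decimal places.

P = C/r ⇒ r = C/P = £72.34/£606.09 = 0.119355

11.94%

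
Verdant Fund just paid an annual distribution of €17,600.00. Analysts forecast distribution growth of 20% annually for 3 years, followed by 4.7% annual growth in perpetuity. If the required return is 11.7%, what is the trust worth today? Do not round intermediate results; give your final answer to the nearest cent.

D_1 = 21120.00000
D_2 = 25344.00000
D_3 = 30412.80000
Terminal value at year 3: TV = D_3×(1+g_2)/(r−g_2) = 31842.20160/0.07 = 454888.59429
P_0 = D_1/(1+r)^1 + D_2/(1+r)^2 + D_3/(1+r)^3 + TV/(1+r)^3
    = 18907.78872 + 20312.75422 + 21822.11734 + 326396.52644 = 387439.18671

€387439.19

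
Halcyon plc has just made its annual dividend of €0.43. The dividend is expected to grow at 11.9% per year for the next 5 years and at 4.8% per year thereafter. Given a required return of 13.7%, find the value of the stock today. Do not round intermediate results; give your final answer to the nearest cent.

D_1 = 0.48117
D_2 = 0.53843
D_3 = 0.60250
D_4 = 0.67420
D_5 = 0.75443
Terminal value at year 5: TV = D_5×(1+g_2)/(r−g_2) = 0.79064/0.089 = 8.88362
P_0 = D_1/(1+r)^1 + D_2/(1+r)^2 + D_3/(1+r)^3 + D_4/(1+r)^4 + D_5/(1+r)^5 + TV/(1+r)^5
    = 0.42319 + 0.41649 + 0.40990 + 0.40341 + 0.39702 + 4.67507 = 6.72509

€6.73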